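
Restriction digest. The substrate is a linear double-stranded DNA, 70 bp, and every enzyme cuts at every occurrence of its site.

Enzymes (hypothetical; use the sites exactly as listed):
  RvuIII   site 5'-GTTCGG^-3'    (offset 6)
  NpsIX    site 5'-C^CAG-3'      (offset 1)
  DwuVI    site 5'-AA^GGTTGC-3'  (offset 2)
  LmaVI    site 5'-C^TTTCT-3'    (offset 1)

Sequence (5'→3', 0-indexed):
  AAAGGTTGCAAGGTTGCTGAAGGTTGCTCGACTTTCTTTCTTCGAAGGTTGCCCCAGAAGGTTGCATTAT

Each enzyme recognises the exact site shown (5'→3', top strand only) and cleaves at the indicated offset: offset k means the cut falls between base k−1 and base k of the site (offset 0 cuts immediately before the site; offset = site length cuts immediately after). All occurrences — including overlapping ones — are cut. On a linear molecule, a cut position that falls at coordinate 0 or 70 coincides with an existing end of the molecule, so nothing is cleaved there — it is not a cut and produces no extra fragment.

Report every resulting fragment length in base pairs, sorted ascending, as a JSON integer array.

[3,4,5,8,8,10,10,11,11]

Scan for sites:
  RvuIII (GTTCGG, off=6): no sites
  NpsIX (CCAG, off=1): starts [53] → cuts [54]
  DwuVI (AAGGTTGC, off=2): starts [1, 9, 19, 44, 57] → cuts [3, 11, 21, 46, 59]
  LmaVI (CTTTCT, off=1): starts [31, 35] → cuts [32, 36]

Pooled cuts: [3, 11, 21, 32, 36, 46, 54, 59]

Fragment lengths:
  [0,3): 3 bp
  [3,11): 8 bp
  [11,21): 10 bp
  [21,32): 11 bp
  [32,36): 4 bp
  [36,46): 10 bp
  [46,54): 8 bp
  [54,59): 5 bp
  [59,70): 11 bp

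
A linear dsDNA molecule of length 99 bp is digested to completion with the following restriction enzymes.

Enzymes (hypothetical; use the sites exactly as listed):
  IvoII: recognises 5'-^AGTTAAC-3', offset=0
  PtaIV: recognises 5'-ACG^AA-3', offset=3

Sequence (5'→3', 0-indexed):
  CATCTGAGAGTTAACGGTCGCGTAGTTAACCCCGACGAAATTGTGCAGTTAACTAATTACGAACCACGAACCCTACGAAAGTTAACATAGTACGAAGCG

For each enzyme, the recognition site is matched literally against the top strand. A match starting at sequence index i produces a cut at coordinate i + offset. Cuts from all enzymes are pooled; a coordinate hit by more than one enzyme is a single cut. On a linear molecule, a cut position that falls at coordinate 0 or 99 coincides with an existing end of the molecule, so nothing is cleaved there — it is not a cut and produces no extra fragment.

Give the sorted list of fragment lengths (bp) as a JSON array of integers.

Site scan:
  IvoII AGTTAAC/0: at [8, 23, 46, 79] ⇒ [8, 23, 46, 79]
  PtaIV ACGAA/3: at [34, 58, 65, 74, 91] ⇒ [37, 61, 68, 77, 94]

All cut coordinates (distinct, sorted): [8, 23, 37, 46, 61, 68, 77, 79, 94]

Fragments:
  [0,8): 8 bp
  [8,23): 15 bp
  [23,37): 14 bp
  [37,46): 9 bp
  [46,61): 15 bp
  [61,68): 7 bp
  [68,77): 9 bp
  [77,79): 2 bp
  [79,94): 15 bp
  [94,99): 5 bp

[2,5,7,8,9,9,14,15,15,15]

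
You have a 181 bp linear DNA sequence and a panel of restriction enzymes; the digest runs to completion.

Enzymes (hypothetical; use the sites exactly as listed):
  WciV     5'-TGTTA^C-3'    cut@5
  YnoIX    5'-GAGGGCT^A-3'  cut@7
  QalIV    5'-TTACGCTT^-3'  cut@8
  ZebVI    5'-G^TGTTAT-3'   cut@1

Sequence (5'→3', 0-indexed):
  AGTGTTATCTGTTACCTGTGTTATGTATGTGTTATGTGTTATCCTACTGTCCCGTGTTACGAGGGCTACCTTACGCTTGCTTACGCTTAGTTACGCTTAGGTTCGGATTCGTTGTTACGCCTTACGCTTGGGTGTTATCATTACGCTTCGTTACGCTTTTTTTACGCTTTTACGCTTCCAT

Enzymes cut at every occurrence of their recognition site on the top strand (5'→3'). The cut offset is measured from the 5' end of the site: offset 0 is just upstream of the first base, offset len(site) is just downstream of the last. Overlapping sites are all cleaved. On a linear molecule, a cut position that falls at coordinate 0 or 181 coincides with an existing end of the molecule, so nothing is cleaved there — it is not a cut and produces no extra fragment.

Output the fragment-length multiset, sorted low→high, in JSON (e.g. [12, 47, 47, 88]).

Scan for sites:
  WciV (TGTTAC, off=5): starts [9, 54, 112] → cuts [14, 59, 117]
  YnoIX (GAGGGCTA, off=7): starts [60] → cuts [67]
  QalIV (TTACGCTT, off=8): starts [70, 80, 90, 121, 140, 150, 161, 169] → cuts [78, 88, 98, 129, 148, 158, 169, 177]
  ZebVI (GTGTTAT, off=1): starts [1, 17, 28, 35, 131] → cuts [2, 18, 29, 36, 132]

All cut coordinates (distinct, sorted): [2, 14, 18, 29, 36, 59, 67, 78, 88, 98, 117, 129, 132, 148, 158, 169, 177]

Fragments:
  [0,2): 2 bp
  [2,14): 12 bp
  [14,18): 4 bp
  [18,29): 11 bp
  [29,36): 7 bp
  [36,59): 23 bp
  [59,67): 8 bp
  [67,78): 11 bp
  [78,88): 10 bp
  [88,98): 10 bp
  [98,117): 19 bp
  [117,129): 12 bp
  [129,132): 3 bp
  [132,148): 16 bp
  [148,158): 10 bp
  [158,169): 11 bp
  [169,177): 8 bp
  [177,181): 4 bp

[2,3,4,4,7,8,8,10,10,10,11,11,11,12,12,16,19,23]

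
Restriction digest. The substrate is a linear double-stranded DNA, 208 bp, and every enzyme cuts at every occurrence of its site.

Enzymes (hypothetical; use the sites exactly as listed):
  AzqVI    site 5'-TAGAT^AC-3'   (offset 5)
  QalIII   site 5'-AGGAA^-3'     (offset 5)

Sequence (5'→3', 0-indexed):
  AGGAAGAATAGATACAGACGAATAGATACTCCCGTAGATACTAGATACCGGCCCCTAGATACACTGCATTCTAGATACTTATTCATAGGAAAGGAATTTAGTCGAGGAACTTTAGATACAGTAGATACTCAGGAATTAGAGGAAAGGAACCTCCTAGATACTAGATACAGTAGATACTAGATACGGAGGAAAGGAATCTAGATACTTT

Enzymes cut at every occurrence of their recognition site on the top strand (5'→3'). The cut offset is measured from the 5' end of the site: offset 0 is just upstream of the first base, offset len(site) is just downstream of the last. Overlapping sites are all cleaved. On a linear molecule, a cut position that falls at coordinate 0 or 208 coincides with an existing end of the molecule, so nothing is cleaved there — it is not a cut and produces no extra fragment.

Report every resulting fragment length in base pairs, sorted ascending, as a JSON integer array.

Per-enzyme occurrences:
  AzqVI (TAGATAC, off=5): starts [8, 22, 34, 41, 55, 71, 112, 121, 154, 161, 170, 177, 198] → cuts [13, 27, 39, 46, 60, 76, 117, 126, 159, 166, 175, 182, 203]
  QalIII (AGGAA, off=5): starts [0, 86, 91, 104, 130, 139, 144, 186, 191] → cuts [5, 91, 96, 109, 135, 144, 149, 191, 196]

All cut coordinates (distinct, sorted): [5, 13, 27, 39, 46, 60, 76, 91, 96, 109, 117, 126, 135, 144, 149, 159, 166, 175, 182, 191, 196, 203]

Fragment lengths:
  [0,5): 5 bp
  [5,13): 8 bp
  [13,27): 14 bp
  [27,39): 12 bp
  [39,46): 7 bp
  [46,60): 14 bp
  [60,76): 16 bp
  [76,91): 15 bp
  [91,96): 5 bp
  [96,109): 13 bp
  [109,117): 8 bp
  [117,126): 9 bp
  [126,135): 9 bp
  [135,144): 9 bp
  [144,149): 5 bp
  [149,159): 10 bp
  [159,166): 7 bp
  [166,175): 9 bp
  [175,182): 7 bp
  [182,191): 9 bp
  [191,196): 5 bp
  [196,203): 7 bp
  [203,208): 5 bp

[5,5,5,5,5,7,7,7,7,8,8,9,9,9,9,9,10,12,13,14,14,15,16]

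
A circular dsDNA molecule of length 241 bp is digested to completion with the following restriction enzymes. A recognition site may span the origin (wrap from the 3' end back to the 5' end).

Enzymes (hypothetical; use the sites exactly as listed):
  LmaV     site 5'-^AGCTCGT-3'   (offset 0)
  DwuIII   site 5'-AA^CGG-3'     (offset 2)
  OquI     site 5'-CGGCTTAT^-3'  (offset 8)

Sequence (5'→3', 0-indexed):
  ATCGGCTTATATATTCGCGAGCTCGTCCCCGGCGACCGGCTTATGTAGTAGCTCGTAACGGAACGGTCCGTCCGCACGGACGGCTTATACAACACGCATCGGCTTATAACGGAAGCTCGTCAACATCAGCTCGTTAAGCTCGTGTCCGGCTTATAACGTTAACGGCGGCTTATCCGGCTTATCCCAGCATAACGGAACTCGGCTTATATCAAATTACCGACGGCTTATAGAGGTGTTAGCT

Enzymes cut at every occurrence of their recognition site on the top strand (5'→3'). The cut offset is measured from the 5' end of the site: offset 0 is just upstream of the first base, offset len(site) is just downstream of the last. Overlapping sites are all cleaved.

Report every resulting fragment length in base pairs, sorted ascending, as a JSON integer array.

Per-enzyme occurrences:
  LmaV AGCTCGT/0: at [19, 49, 113, 127, 136] ⇒ [19, 49, 113, 127, 136]
  DwuIII AACGG/2: at [56, 61, 107, 160, 190] ⇒ [58, 63, 109, 162, 192]
  OquI CGGCTTAT/8: at [2, 36, 80, 99, 146, 165, 174, 199, 220] ⇒ [10, 44, 88, 107, 154, 173, 182, 207, 228]

Pooled cuts: [10, 19, 44, 49, 58, 63, 88, 107, 109, 113, 127, 136, 154, 162, 173, 182, 192, 207, 228]

Fragment lengths:
  10→19: 9 bp
  19→44: 25 bp
  44→49: 5 bp
  49→58: 9 bp
  58→63: 5 bp
  63→88: 25 bp
  88→107: 19 bp
  107→109: 2 bp
  109→113: 4 bp
  113→127: 14 bp
  127→136: 9 bp
  136→154: 18 bp
  154→162: 8 bp
  162→173: 11 bp
  173→182: 9 bp
  182→192: 10 bp
  192→207: 15 bp
  207→228: 21 bp
  228→10 (wrap): 241-228+10 = 23 bp

[2,4,5,5,8,9,9,9,9,10,11,14,15,18,19,21,23,25,25]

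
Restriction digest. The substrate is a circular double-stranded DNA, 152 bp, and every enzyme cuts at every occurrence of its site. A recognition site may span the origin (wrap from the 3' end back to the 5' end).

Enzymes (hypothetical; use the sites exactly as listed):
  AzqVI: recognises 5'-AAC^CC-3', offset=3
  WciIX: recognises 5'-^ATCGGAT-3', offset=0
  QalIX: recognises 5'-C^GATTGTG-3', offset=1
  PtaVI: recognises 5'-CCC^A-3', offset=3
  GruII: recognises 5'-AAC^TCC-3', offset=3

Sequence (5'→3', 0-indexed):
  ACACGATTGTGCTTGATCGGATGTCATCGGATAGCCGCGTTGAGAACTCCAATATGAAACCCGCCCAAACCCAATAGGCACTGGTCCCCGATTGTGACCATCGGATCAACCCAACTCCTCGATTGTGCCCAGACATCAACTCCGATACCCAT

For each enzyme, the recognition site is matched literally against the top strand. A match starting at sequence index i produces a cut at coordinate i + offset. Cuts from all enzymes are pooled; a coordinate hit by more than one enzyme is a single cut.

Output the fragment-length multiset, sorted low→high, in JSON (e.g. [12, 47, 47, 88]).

Per-enzyme occurrences:
  AzqVI AACCC/3: at [57, 67, 107] ⇒ [60, 70, 110]
  WciIX ATCGGAT/0: at [15, 25, 99] ⇒ [15, 25, 99]
  QalIX CGATTGTG/1: at [3, 88, 119] ⇒ [4, 89, 120]
  PtaVI CCCA/3: at [63, 69, 109, 127, 147] ⇒ [66, 72, 112, 130, 150]
  GruII AACTCC/3: at [44, 112, 137] ⇒ [47, 115, 140]

Pooled cuts: [4, 15, 25, 47, 60, 66, 70, 72, 89, 99, 110, 112, 115, 120, 130, 140, 150]

Fragment lengths:
  4→15: 11 bp
  15→25: 10 bp
  25→47: 22 bp
  47→60: 13 bp
  60→66: 6 bp
  66→70: 4 bp
  70→72: 2 bp
  72→89: 17 bp
  89→99: 10 bp
  99→110: 11 bp
  110→112: 2 bp
  112→115: 3 bp
  115→120: 5 bp
  120→130: 10 bp
  130→140: 10 bp
  140→150: 10 bp
  150→4 (wrap): 152-150+4 = 6 bp

[2,2,3,4,5,6,6,10,10,10,10,10,11,11,13,17,22]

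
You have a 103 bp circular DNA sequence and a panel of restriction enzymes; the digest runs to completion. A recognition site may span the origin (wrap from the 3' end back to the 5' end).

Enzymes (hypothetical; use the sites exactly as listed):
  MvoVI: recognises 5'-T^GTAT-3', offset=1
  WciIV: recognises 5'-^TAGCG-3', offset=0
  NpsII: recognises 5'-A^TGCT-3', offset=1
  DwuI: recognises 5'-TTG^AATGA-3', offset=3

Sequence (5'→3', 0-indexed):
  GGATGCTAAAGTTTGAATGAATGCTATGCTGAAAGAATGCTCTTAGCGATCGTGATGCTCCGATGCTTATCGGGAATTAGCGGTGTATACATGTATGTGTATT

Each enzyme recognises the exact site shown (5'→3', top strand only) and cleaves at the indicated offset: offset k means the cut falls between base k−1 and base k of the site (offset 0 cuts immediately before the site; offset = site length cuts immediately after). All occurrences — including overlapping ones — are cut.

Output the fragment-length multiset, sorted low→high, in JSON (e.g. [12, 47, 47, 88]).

Site scan:
  MvoVI TGTAT/1: at [83, 91, 97] ⇒ [84, 92, 98]
  WciIV TAGCG/0: at [43, 77] ⇒ [43, 77]
  NpsII ATGCT/1: at [2, 20, 25, 36, 54, 62] ⇒ [3, 21, 26, 37, 55, 63]
  DwuI TTGAATGA/3: at [12] ⇒ [15]

All cut coordinates (distinct, sorted): [3, 15, 21, 26, 37, 43, 55, 63, 77, 84, 92, 98]

Fragment lengths:
  3→15: 12 bp
  15→21: 6 bp
  21→26: 5 bp
  26→37: 11 bp
  37→43: 6 bp
  43→55: 12 bp
  55→63: 8 bp
  63→77: 14 bp
  77→84: 7 bp
  84→92: 8 bp
  92→98: 6 bp
  98→3 (wrap): 103-98+3 = 8 bp

[5,6,6,6,7,8,8,8,11,12,12,14]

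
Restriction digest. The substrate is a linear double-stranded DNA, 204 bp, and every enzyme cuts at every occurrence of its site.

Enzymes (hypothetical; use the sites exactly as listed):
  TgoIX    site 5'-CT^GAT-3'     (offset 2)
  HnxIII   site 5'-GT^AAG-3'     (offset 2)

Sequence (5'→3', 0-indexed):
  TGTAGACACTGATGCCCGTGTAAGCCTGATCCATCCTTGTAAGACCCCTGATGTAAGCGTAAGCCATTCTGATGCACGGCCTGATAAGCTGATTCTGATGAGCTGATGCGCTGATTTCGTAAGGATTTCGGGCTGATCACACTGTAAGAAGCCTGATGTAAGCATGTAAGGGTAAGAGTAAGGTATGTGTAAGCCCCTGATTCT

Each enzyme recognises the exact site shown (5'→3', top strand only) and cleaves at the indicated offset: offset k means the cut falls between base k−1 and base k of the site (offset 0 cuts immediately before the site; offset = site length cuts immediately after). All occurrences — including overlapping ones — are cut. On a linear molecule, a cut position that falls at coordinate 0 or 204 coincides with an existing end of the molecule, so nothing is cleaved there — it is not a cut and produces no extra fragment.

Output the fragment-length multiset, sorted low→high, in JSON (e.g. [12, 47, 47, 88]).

[5,5,6,6,6,6,6,6,8,8,8,8,8,8,9,9,10,10,11,11,11,12,13,14]

Per-enzyme occurrences:
  TgoIX (CTGAT, off=2): starts [8, 25, 47, 68, 80, 88, 94, 102, 110, 132, 152, 196] → cuts [10, 27, 49, 70, 82, 90, 96, 104, 112, 134, 154, 198]
  HnxIII (GTAAG, off=2): starts [19, 38, 52, 58, 118, 143, 157, 165, 171, 177, 188] → cuts [21, 40, 54, 60, 120, 145, 159, 167, 173, 179, 190]

All cut coordinates (distinct, sorted): [10, 21, 27, 40, 49, 54, 60, 70, 82, 90, 96, 104, 112, 120, 134, 145, 154, 159, 167, 173, 179, 190, 198]

Fragment lengths:
  [0,10): 10 bp
  [10,21): 11 bp
  [21,27): 6 bp
  [27,40): 13 bp
  [40,49): 9 bp
  [49,54): 5 bp
  [54,60): 6 bp
  [60,70): 10 bp
  [70,82): 12 bp
  [82,90): 8 bp
  [90,96): 6 bp
  [96,104): 8 bp
  [104,112): 8 bp
  [112,120): 8 bp
  [120,134): 14 bp
  [134,145): 11 bp
  [145,154): 9 bp
  [154,159): 5 bp
  [159,167): 8 bp
  [167,173): 6 bp
  [173,179): 6 bp
  [179,190): 11 bp
  [190,198): 8 bp
  [198,204): 6 bp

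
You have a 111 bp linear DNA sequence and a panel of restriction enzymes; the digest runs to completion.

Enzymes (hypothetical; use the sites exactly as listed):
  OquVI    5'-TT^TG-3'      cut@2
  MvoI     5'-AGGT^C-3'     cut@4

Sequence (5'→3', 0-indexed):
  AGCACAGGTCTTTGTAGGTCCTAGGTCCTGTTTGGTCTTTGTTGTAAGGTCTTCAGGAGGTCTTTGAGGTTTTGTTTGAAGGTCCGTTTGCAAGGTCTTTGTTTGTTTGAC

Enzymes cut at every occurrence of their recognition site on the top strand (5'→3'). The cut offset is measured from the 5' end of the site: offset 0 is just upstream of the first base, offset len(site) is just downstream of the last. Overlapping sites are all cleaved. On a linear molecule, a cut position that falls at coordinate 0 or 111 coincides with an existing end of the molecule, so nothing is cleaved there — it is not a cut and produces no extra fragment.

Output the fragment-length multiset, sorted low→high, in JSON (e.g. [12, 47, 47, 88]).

[3,3,3,4,4,4,4,5,6,7,7,7,7,8,8,9,11,11]

Site scan:
  OquVI (TTTG, off=2): starts [10, 30, 37, 62, 70, 74, 86, 97, 101, 105] → cuts [12, 32, 39, 64, 72, 76, 88, 99, 103, 107]
  MvoI (AGGTC, off=4): starts [5, 15, 22, 46, 57, 79, 92] → cuts [9, 19, 26, 50, 61, 83, 96]

All cut coordinates (distinct, sorted): [9, 12, 19, 26, 32, 39, 50, 61, 64, 72, 76, 83, 88, 96, 99, 103, 107]

Fragment lengths:
  [0,9): 9 bp
  [9,12): 3 bp
  [12,19): 7 bp
  [19,26): 7 bp
  [26,32): 6 bp
  [32,39): 7 bp
  [39,50): 11 bp
  [50,61): 11 bp
  [61,64): 3 bp
  [64,72): 8 bp
  [72,76): 4 bp
  [76,83): 7 bp
  [83,88): 5 bp
  [88,96): 8 bp
  [96,99): 3 bp
  [99,103): 4 bp
  [103,107): 4 bp
  [107,111): 4 bp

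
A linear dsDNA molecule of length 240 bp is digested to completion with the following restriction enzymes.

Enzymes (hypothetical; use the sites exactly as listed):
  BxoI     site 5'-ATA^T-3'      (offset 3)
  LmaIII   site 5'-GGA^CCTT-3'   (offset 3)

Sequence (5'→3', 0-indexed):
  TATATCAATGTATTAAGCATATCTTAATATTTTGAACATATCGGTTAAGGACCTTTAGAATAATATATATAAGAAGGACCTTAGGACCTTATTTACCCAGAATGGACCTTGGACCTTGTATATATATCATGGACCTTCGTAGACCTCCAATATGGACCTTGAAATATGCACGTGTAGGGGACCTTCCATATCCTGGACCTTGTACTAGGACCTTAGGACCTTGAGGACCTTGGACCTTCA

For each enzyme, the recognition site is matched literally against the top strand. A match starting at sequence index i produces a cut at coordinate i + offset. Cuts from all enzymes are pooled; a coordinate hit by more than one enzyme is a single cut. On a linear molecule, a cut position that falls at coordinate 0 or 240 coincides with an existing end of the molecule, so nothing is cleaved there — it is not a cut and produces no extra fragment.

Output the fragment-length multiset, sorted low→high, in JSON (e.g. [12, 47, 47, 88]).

[2,2,2,2,4,4,6,7,7,7,7,8,8,8,9,9,9,9,10,11,11,13,14,15,17,19,20]

Per-enzyme occurrences:
  BxoI (ATAT, off=3): starts [1, 18, 26, 37, 62, 64, 66, 119, 121, 123, 149, 163, 187] → cuts [4, 21, 29, 40, 65, 67, 69, 122, 124, 126, 152, 166, 190]
  LmaIII (GGACCTT, off=3): starts [48, 75, 83, 103, 110, 130, 153, 178, 194, 207, 215, 224, 231] → cuts [51, 78, 86, 106, 113, 133, 156, 181, 197, 210, 218, 227, 234]

Pooled cuts: [4, 21, 29, 40, 51, 65, 67, 69, 78, 86, 106, 113, 122, 124, 126, 133, 152, 156, 166, 181, 190, 197, 210, 218, 227, 234]

Fragment lengths:
  [0,4): 4 bp
  [4,21): 17 bp
  [21,29): 8 bp
  [29,40): 11 bp
  [40,51): 11 bp
  [51,65): 14 bp
  [65,67): 2 bp
  [67,69): 2 bp
  [69,78): 9 bp
  [78,86): 8 bp
  [86,106): 20 bp
  [106,113): 7 bp
  [113,122): 9 bp
  [122,124): 2 bp
  [124,126): 2 bp
  [126,133): 7 bp
  [133,152): 19 bp
  [152,156): 4 bp
  [156,166): 10 bp
  [166,181): 15 bp
  [181,190): 9 bp
  [190,197): 7 bp
  [197,210): 13 bp
  [210,218): 8 bp
  [218,227): 9 bp
  [227,234): 7 bp
  [234,240): 6 bp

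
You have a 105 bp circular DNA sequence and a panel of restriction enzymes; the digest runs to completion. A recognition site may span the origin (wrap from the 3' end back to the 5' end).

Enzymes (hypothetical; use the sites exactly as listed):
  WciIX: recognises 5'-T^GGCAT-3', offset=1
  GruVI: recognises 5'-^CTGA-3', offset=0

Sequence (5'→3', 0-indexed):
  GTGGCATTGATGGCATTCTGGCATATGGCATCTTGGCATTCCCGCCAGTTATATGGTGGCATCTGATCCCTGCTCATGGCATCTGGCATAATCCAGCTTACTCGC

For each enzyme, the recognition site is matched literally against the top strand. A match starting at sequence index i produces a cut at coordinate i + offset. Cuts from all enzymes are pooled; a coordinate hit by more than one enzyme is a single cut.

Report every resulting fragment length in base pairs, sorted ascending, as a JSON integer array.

Scan for sites:
  WciIX TGGCAT/1: at [1, 10, 18, 25, 33, 56, 76, 83] ⇒ [2, 11, 19, 26, 34, 57, 77, 84]
  GruVI CTGA/0: at [62] ⇒ [62]

All cut coordinates (distinct, sorted): [2, 11, 19, 26, 34, 57, 62, 77, 84]

Fragment lengths:
  2→11: 9 bp
  11→19: 8 bp
  19→26: 7 bp
  26→34: 8 bp
  34→57: 23 bp
  57→62: 5 bp
  62→77: 15 bp
  77→84: 7 bp
  84→2 (wrap): 105-84+2 = 23 bp

[5,7,7,8,8,9,15,23,23]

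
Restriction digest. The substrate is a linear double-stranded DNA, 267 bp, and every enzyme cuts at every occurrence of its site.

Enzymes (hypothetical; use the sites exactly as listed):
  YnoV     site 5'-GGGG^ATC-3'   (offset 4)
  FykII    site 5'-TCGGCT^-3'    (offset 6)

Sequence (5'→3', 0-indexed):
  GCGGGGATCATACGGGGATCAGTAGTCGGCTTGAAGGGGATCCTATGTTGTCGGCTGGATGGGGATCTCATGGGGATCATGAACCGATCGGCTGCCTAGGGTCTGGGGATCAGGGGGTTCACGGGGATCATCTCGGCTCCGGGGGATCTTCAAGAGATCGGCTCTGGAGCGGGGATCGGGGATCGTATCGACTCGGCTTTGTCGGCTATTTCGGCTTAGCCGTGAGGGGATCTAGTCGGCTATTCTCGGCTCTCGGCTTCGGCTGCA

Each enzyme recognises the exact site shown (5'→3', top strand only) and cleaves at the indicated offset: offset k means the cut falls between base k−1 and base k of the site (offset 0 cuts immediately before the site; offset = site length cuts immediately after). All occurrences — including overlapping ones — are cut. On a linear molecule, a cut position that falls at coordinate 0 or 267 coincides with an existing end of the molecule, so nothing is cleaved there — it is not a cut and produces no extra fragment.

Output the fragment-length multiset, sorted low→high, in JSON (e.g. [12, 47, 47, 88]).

Per-enzyme occurrences:
  YnoV GGGGATC/4: at [2, 13, 35, 60, 71, 104, 122, 141, 170, 177, 225] ⇒ [6, 17, 39, 64, 75, 108, 126, 145, 174, 181, 229]
  FykII TCGGCT/6: at [25, 50, 87, 132, 157, 192, 201, 210, 235, 245, 252, 258] ⇒ [31, 56, 93, 138, 163, 198, 207, 216, 241, 251, 258, 264]

Pooled cuts: [6, 17, 31, 39, 56, 64, 75, 93, 108, 126, 138, 145, 163, 174, 181, 198, 207, 216, 229, 241, 251, 258, 264]

Fragments:
  [0,6): 6 bp
  [6,17): 11 bp
  [17,31): 14 bp
  [31,39): 8 bp
  [39,56): 17 bp
  [56,64): 8 bp
  [64,75): 11 bp
  [75,93): 18 bp
  [93,108): 15 bp
  [108,126): 18 bp
  [126,138): 12 bp
  [138,145): 7 bp
  [145,163): 18 bp
  [163,174): 11 bp
  [174,181): 7 bp
  [181,198): 17 bp
  [198,207): 9 bp
  [207,216): 9 bp
  [216,229): 13 bp
  [229,241): 12 bp
  [241,251): 10 bp
  [251,258): 7 bp
  [258,264): 6 bp
  [264,267): 3 bp

[3,6,6,7,7,7,8,8,9,9,10,11,11,11,12,12,13,14,15,17,17,18,18,18]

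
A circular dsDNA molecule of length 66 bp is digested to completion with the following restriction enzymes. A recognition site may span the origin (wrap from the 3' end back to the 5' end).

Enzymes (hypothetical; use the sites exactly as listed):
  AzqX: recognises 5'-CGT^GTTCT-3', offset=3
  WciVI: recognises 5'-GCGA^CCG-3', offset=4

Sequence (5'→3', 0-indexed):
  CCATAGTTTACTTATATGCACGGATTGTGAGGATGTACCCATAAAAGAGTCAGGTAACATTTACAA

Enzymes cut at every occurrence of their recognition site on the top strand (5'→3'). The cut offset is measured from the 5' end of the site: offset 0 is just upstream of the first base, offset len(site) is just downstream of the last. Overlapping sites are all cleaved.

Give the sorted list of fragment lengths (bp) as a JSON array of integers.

Per-enzyme occurrences:
  AzqX (CGTGTTCT, off=3): no sites
  WciVI (GCGACCG, off=4): no sites

All cut coordinates (distinct, sorted): ∅

Fragment lengths:
  no cuts → one circular fragment of 66 bp

[66]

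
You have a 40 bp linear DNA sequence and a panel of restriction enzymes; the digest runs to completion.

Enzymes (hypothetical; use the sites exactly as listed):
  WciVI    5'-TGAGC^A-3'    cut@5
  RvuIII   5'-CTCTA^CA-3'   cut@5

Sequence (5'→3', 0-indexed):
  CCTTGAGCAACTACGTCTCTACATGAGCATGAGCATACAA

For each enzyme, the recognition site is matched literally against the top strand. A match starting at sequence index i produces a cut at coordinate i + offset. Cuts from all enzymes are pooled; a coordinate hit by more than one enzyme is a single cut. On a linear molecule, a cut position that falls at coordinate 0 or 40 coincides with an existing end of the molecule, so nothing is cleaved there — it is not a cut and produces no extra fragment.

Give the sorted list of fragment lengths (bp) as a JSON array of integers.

[6,6,7,8,13]

Site scan:
  WciVI (TGAGCA, off=5): starts [3, 23, 29] → cuts [8, 28, 34]
  RvuIII (CTCTACA, off=5): starts [16] → cuts [21]

Pooled cuts: [8, 21, 28, 34]

Fragments:
  [0,8): 8 bp
  [8,21): 13 bp
  [21,28): 7 bp
  [28,34): 6 bp
  [34,40): 6 bp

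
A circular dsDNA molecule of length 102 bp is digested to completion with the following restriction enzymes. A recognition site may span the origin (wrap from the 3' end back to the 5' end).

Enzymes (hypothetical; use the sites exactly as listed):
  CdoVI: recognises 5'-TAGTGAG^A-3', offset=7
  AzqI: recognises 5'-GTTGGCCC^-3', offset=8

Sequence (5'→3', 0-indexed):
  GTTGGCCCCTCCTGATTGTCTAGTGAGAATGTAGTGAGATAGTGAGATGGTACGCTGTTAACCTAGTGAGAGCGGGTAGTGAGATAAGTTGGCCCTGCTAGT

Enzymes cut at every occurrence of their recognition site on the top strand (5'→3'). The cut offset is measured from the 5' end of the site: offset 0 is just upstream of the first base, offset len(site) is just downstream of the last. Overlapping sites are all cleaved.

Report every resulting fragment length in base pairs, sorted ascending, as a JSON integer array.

Per-enzyme occurrences:
  CdoVI TAGTGAGA/7: at [20, 31, 39, 63, 76] ⇒ [27, 38, 46, 70, 83]
  AzqI GTTGGCCC/8: at [0, 87] ⇒ [8, 95]

Pooled cuts: [8, 27, 38, 46, 70, 83, 95]

Fragments:
  8→27: 19 bp
  27→38: 11 bp
  38→46: 8 bp
  46→70: 24 bp
  70→83: 13 bp
  83→95: 12 bp
  95→8 (wrap): 102-95+8 = 15 bp

[8,11,12,13,15,19,24]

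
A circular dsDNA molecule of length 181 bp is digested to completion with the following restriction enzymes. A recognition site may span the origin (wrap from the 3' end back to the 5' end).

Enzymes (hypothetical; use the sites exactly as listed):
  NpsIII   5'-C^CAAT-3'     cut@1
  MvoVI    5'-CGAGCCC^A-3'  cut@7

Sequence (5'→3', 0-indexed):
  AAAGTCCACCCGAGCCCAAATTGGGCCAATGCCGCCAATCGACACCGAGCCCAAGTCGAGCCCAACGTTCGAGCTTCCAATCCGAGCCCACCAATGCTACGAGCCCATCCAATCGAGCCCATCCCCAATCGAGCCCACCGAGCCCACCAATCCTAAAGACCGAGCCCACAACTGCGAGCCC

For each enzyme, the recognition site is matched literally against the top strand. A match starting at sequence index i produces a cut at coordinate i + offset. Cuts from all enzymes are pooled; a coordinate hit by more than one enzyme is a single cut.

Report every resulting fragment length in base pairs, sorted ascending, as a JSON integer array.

[2,2,3,5,9,9,9,11,11,11,12,14,14,15,17,17,20]

Scan for sites:
  NpsIII (CCAAT, off=1): starts [25, 34, 76, 90, 108, 124, 146] → cuts [26, 35, 77, 91, 109, 125, 147]
  MvoVI (CGAGCCCA, off=7): starts [10, 45, 56, 82, 99, 113, 129, 138, 160, 174] → cuts [0, 17, 52, 63, 89, 106, 120, 136, 145, 167]

Pooled cuts: [0, 17, 26, 35, 52, 63, 77, 89, 91, 106, 109, 120, 125, 136, 145, 147, 167]

Fragment lengths:
  0→17: 17 bp
  17→26: 9 bp
  26→35: 9 bp
  35→52: 17 bp
  52→63: 11 bp
  63→77: 14 bp
  77→89: 12 bp
  89→91: 2 bp
  91→106: 15 bp
  106→109: 3 bp
  109→120: 11 bp
  120→125: 5 bp
  125→136: 11 bp
  136→145: 9 bp
  145→147: 2 bp
  147→167: 20 bp
  167→0 (wrap): 181-167+0 = 14 bp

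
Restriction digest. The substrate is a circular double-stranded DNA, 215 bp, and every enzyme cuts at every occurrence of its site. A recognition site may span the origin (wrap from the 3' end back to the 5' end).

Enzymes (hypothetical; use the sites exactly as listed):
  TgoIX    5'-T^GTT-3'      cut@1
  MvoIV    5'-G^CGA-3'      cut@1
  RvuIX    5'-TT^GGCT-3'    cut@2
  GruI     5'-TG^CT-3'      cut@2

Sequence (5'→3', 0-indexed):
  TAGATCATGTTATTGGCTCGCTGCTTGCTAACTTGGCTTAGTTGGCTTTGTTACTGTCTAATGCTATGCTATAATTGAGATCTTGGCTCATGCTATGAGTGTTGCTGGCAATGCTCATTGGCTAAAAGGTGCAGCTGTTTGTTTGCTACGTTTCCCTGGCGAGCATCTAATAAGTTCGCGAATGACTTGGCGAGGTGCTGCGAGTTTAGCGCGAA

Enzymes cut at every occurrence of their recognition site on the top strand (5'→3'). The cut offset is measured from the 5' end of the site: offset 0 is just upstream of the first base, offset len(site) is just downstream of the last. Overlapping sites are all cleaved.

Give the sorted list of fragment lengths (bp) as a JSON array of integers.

Per-enzyme occurrences:
  TgoIX TGTT/1: at [7, 48, 99, 135, 139] ⇒ [8, 49, 100, 136, 140]
  MvoIV GCGA/1: at [158, 177, 189, 199, 210] ⇒ [159, 178, 190, 200, 211]
  RvuIX TTGGCT/2: at [12, 32, 41, 82, 117] ⇒ [14, 34, 43, 84, 119]
  GruI TGCT/2: at [21, 25, 61, 66, 90, 102, 111, 143, 195] ⇒ [23, 27, 63, 68, 92, 104, 113, 145, 197]

All cut coordinates (distinct, sorted): [8, 14, 23, 27, 34, 43, 49, 63, 68, 84, 92, 100, 104, 113, 119, 136, 140, 145, 159, 178, 190, 197, 200, 211]

Fragment lengths:
  8→14: 6 bp
  14→23: 9 bp
  23→27: 4 bp
  27→34: 7 bp
  34→43: 9 bp
  43→49: 6 bp
  49→63: 14 bp
  63→68: 5 bp
  68→84: 16 bp
  84→92: 8 bp
  92→100: 8 bp
  100→104: 4 bp
  104→113: 9 bp
  113→119: 6 bp
  119→136: 17 bp
  136→140: 4 bp
  140→145: 5 bp
  145→159: 14 bp
  159→178: 19 bp
  178→190: 12 bp
  190→197: 7 bp
  197→200: 3 bp
  200→211: 11 bp
  211→8 (wrap): 215-211+8 = 12 bp

[3,4,4,4,5,5,6,6,6,7,7,8,8,9,9,9,11,12,12,14,14,16,17,19]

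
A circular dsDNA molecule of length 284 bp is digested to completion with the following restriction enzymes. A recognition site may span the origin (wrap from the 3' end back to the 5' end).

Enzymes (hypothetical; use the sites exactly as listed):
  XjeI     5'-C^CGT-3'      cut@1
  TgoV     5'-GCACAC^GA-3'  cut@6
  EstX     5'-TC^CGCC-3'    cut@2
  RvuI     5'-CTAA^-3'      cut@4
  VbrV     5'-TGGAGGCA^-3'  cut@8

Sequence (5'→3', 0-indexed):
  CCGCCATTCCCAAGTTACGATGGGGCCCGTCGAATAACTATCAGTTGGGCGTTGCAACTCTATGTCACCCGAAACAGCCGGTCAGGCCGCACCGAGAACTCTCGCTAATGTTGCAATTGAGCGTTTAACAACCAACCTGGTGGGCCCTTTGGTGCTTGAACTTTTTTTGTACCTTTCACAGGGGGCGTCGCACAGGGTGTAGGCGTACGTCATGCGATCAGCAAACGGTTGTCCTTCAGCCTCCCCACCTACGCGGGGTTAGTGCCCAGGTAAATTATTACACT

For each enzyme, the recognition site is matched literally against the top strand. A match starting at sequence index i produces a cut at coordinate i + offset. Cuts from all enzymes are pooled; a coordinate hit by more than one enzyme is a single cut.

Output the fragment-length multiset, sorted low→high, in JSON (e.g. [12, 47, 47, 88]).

Per-enzyme occurrences:
  XjeI CCGT/1: at [26] ⇒ [27]
  TgoV (GCACACGA, off=6): no sites
  EstX TCCGCC/2: at [283] ⇒ [1]
  RvuI CTAA/4: at [104] ⇒ [108]
  VbrV (TGGAGGCA, off=8): no sites

All cut coordinates (distinct, sorted): [1, 27, 108]

Fragments:
  1→27: 26 bp
  27→108: 81 bp
  108→1 (wrap): 284-108+1 = 177 bp

[26,81,177]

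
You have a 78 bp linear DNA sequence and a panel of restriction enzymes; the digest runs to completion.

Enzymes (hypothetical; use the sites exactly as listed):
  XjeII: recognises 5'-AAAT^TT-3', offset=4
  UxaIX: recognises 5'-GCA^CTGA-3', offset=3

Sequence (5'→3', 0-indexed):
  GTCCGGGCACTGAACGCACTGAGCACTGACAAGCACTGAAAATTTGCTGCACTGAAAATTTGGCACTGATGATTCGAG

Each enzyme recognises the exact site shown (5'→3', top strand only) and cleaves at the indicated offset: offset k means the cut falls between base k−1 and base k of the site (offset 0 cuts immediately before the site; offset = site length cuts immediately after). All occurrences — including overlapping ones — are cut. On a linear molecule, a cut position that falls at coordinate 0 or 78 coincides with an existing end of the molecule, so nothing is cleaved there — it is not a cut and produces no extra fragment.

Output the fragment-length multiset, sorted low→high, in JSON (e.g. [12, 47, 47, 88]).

Per-enzyme occurrences:
  XjeII AAATTT/4: at [39, 55] ⇒ [43, 59]
  UxaIX GCACTGA/3: at [6, 15, 22, 32, 48, 62] ⇒ [9, 18, 25, 35, 51, 65]

All cut coordinates (distinct, sorted): [9, 18, 25, 35, 43, 51, 59, 65]

Fragments:
  [0,9): 9 bp
  [9,18): 9 bp
  [18,25): 7 bp
  [25,35): 10 bp
  [35,43): 8 bp
  [43,51): 8 bp
  [51,59): 8 bp
  [59,65): 6 bp
  [65,78): 13 bp

[6,7,8,8,8,9,9,10,13]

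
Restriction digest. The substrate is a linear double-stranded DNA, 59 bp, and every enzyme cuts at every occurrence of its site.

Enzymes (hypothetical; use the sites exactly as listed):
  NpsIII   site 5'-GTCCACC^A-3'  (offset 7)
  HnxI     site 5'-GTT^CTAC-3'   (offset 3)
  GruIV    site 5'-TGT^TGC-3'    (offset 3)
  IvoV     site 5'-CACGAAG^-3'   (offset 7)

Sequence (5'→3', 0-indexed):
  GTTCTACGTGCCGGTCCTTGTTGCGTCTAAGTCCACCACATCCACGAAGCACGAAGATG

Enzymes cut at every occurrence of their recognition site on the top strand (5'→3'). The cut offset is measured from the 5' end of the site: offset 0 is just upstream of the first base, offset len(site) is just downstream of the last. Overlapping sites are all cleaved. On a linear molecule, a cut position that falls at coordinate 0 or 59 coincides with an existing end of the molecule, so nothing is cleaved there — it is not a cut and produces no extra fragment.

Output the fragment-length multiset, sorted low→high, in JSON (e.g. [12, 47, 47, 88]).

[3,3,7,12,16,18]

Scan for sites:
  NpsIII GTCCACCA/7: at [30] ⇒ [37]
  HnxI GTTCTAC/3: at [0] ⇒ [3]
  GruIV TGTTGC/3: at [18] ⇒ [21]
  IvoV CACGAAG/7: at [42, 49] ⇒ [49, 56]

Pooled cuts: [3, 21, 37, 49, 56]

Fragments:
  [0,3): 3 bp
  [3,21): 18 bp
  [21,37): 16 bp
  [37,49): 12 bp
  [49,56): 7 bp
  [56,59): 3 bp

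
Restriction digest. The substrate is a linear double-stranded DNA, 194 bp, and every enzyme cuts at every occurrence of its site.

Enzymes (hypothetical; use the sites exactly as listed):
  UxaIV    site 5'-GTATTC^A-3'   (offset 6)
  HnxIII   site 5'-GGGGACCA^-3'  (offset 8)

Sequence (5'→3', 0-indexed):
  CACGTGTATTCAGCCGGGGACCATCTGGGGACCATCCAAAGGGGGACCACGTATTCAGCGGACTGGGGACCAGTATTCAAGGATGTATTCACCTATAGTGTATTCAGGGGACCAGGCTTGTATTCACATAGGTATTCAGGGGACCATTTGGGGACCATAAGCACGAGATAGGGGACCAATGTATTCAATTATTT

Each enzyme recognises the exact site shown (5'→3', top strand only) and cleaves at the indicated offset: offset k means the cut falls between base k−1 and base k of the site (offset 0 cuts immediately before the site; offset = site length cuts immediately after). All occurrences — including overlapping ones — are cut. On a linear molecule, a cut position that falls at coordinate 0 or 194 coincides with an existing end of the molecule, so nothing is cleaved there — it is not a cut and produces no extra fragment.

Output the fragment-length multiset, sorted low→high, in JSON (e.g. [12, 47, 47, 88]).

[6,7,8,8,9,9,11,11,11,11,12,12,12,15,15,16,21]

Scan for sites:
  UxaIV (GTATTCA, off=6): starts [5, 50, 72, 84, 99, 119, 131, 180] → cuts [11, 56, 78, 90, 105, 125, 137, 186]
  HnxIII (GGGGACCA, off=8): starts [15, 26, 41, 64, 106, 138, 149, 170] → cuts [23, 34, 49, 72, 114, 146, 157, 178]

All cut coordinates (distinct, sorted): [11, 23, 34, 49, 56, 72, 78, 90, 105, 114, 125, 137, 146, 157, 178, 186]

Fragment lengths:
  [0,11): 11 bp
  [11,23): 12 bp
  [23,34): 11 bp
  [34,49): 15 bp
  [49,56): 7 bp
  [56,72): 16 bp
  [72,78): 6 bp
  [78,90): 12 bp
  [90,105): 15 bp
  [105,114): 9 bp
  [114,125): 11 bp
  [125,137): 12 bp
  [137,146): 9 bp
  [146,157): 11 bp
  [157,178): 21 bp
  [178,186): 8 bp
  [186,194): 8 bp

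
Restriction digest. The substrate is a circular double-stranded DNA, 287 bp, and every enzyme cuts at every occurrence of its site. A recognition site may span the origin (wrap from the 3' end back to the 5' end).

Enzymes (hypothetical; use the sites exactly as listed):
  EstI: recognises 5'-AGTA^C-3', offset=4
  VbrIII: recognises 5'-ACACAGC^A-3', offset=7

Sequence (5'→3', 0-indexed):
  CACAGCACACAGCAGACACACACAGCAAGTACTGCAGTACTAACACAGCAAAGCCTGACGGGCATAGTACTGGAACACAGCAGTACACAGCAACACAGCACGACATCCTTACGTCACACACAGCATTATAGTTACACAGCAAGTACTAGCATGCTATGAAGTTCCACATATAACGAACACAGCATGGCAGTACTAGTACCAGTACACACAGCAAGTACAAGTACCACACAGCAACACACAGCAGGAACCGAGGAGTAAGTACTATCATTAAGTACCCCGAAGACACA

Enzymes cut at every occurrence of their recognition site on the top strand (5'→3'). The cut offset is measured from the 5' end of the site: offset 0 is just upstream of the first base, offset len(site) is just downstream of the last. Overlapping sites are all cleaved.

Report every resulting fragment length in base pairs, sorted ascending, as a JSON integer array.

Per-enzyme occurrences:
  EstI AGTAC/4: at [27, 35, 65, 81, 141, 188, 194, 200, 213, 219, 257, 270] ⇒ [31, 39, 69, 85, 145, 192, 198, 204, 217, 223, 261, 274]
  VbrIII ACACAGCA/7: at [6, 19, 42, 74, 84, 92, 117, 133, 176, 205, 225, 235, 286] ⇒ [6, 13, 26, 49, 81, 91, 99, 124, 140, 183, 212, 232, 242]

Pooled cuts: [6, 13, 26, 31, 39, 49, 69, 81, 85, 91, 99, 124, 140, 145, 183, 192, 198, 204, 212, 217, 223, 232, 242, 261, 274]

Fragment lengths:
  6→13: 7 bp
  13→26: 13 bp
  26→31: 5 bp
  31→39: 8 bp
  39→49: 10 bp
  49→69: 20 bp
  69→81: 12 bp
  81→85: 4 bp
  85→91: 6 bp
  91→99: 8 bp
  99→124: 25 bp
  124→140: 16 bp
  140→145: 5 bp
  145→183: 38 bp
  183→192: 9 bp
  192→198: 6 bp
  198→204: 6 bp
  204→212: 8 bp
  212→217: 5 bp
  217→223: 6 bp
  223→232: 9 bp
  232→242: 10 bp
  242→261: 19 bp
  261→274: 13 bp
  274→6 (wrap): 287-274+6 = 19 bp

[4,5,5,5,6,6,6,6,7,8,8,8,9,9,10,10,12,13,13,16,19,19,20,25,38]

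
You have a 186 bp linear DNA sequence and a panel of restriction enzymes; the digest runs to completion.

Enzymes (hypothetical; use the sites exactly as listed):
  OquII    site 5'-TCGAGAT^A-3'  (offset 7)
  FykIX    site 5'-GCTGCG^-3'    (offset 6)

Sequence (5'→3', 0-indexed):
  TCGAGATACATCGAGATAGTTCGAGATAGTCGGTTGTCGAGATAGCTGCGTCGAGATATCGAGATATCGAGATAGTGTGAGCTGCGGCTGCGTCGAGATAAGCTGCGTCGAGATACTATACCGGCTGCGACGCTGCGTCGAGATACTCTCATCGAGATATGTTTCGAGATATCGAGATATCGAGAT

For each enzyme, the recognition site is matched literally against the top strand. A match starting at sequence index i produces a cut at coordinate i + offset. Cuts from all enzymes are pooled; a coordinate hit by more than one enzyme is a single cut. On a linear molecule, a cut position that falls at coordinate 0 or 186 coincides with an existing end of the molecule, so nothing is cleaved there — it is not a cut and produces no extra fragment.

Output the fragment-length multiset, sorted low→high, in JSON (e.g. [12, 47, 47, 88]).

Site scan:
  OquII TCGAGATA/7: at [0, 10, 20, 36, 50, 58, 66, 92, 107, 137, 151, 163, 171] ⇒ [7, 17, 27, 43, 57, 65, 73, 99, 114, 144, 158, 170, 178]
  FykIX GCTGCG/6: at [44, 80, 86, 101, 123, 131] ⇒ [50, 86, 92, 107, 129, 137]

All cut coordinates (distinct, sorted): [7, 17, 27, 43, 50, 57, 65, 73, 86, 92, 99, 107, 114, 129, 137, 144, 158, 170, 178]

Fragment lengths:
  [0,7): 7 bp
  [7,17): 10 bp
  [17,27): 10 bp
  [27,43): 16 bp
  [43,50): 7 bp
  [50,57): 7 bp
  [57,65): 8 bp
  [65,73): 8 bp
  [73,86): 13 bp
  [86,92): 6 bp
  [92,99): 7 bp
  [99,107): 8 bp
  [107,114): 7 bp
  [114,129): 15 bp
  [129,137): 8 bp
  [137,144): 7 bp
  [144,158): 14 bp
  [158,170): 12 bp
  [170,178): 8 bp
  [178,186): 8 bp

[6,7,7,7,7,7,7,8,8,8,8,8,8,10,10,12,13,14,15,16]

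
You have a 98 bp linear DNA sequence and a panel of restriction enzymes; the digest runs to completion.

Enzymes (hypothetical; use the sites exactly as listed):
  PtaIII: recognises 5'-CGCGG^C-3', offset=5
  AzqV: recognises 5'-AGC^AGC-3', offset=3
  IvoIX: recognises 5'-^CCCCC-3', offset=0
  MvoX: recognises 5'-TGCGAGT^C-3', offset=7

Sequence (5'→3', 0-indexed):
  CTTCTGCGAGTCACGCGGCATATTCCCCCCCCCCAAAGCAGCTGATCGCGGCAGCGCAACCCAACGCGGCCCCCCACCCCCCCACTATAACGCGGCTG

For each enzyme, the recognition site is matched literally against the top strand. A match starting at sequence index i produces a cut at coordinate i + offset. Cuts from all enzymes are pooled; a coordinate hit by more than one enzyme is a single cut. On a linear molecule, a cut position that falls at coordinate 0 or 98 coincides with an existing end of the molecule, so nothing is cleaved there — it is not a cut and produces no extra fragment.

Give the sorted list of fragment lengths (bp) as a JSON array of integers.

[1,1,1,1,1,1,1,1,3,6,6,7,10,11,12,17,18]

Scan for sites:
  PtaIII CGCGGC/5: at [13, 46, 64, 90] ⇒ [18, 51, 69, 95]
  AzqV AGCAGC/3: at [36] ⇒ [39]
  IvoIX CCCCC/0: at [24, 25, 26, 27, 28, 29, 69, 70, 76, 77, 78] ⇒ [24, 25, 26, 27, 28, 29, 69, 70, 76, 77, 78]
  MvoX TGCGAGTC/7: at [4] ⇒ [11]

Pooled cuts: [11, 18, 24, 25, 26, 27, 28, 29, 39, 51, 69, 70, 76, 77, 78, 95]

Fragments:
  [0,11): 11 bp
  [11,18): 7 bp
  [18,24): 6 bp
  [24,25): 1 bp
  [25,26): 1 bp
  [26,27): 1 bp
  [27,28): 1 bp
  [28,29): 1 bp
  [29,39): 10 bp
  [39,51): 12 bp
  [51,69): 18 bp
  [69,70): 1 bp
  [70,76): 6 bp
  [76,77): 1 bp
  [77,78): 1 bp
  [78,95): 17 bp
  [95,98): 3 bp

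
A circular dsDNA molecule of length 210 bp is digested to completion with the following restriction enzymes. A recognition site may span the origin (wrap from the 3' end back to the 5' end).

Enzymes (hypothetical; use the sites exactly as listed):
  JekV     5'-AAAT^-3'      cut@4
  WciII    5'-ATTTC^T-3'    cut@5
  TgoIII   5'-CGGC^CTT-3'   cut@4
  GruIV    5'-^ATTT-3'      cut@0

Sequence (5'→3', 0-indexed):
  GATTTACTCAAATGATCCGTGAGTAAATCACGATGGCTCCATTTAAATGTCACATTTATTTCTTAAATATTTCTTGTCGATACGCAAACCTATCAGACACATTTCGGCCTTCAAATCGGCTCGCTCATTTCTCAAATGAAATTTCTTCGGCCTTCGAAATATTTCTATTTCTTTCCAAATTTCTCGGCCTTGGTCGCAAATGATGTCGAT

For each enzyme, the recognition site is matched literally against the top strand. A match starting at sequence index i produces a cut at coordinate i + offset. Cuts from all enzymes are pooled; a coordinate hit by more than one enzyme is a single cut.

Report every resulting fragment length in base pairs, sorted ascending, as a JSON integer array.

Site scan:
  JekV (AAAT, off=4): starts [9, 24, 44, 64, 112, 133, 138, 156, 176, 197] → cuts [13, 28, 48, 68, 116, 137, 142, 160, 180, 201]
  WciII (ATTTCT, off=5): starts [57, 68, 126, 140, 160, 166, 178] → cuts [62, 73, 131, 145, 165, 171, 183]
  TgoIII (CGGCCTT, off=4): starts [104, 147, 184] → cuts [108, 151, 188]
  GruIV (ATTT, off=0): starts [1, 40, 53, 57, 68, 100, 126, 140, 160, 166, 178] → cuts [1, 40, 53, 57, 68, 100, 126, 140, 160, 166, 178]

Pooled cuts: [1, 13, 28, 40, 48, 53, 57, 62, 68, 73, 100, 108, 116, 126, 131, 137, 140, 142, 145, 151, 160, 165, 166, 171, 178, 180, 183, 188, 201]

Fragments:
  1→13: 12 bp
  13→28: 15 bp
  28→40: 12 bp
  40→48: 8 bp
  48→53: 5 bp
  53→57: 4 bp
  57→62: 5 bp
  62→68: 6 bp
  68→73: 5 bp
  73→100: 27 bp
  100→108: 8 bp
  108→116: 8 bp
  116→126: 10 bp
  126→131: 5 bp
  131→137: 6 bp
  137→140: 3 bp
  140→142: 2 bp
  142→145: 3 bp
  145→151: 6 bp
  151→160: 9 bp
  160→165: 5 bp
  165→166: 1 bp
  166→171: 5 bp
  171→178: 7 bp
  178→180: 2 bp
  180→183: 3 bp
  183→188: 5 bp
  188→201: 13 bp
  201→1 (wrap): 210-201+1 = 10 bp

[1,2,2,3,3,3,4,5,5,5,5,5,5,5,6,6,6,7,8,8,8,9,10,10,12,12,13,15,27]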